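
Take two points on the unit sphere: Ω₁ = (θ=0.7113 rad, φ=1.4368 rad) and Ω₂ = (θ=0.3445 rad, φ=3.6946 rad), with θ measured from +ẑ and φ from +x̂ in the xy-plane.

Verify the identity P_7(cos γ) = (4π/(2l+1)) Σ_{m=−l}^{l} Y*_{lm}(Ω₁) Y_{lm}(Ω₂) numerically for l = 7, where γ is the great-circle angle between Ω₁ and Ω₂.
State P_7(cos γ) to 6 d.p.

Expand P_7 via completeness: Σ_{m} conj(Y_{7,m}) at Ω₁ times Y_{7,m} at Ω₂ —
  term(m=-7) = -0.00001 + 0.00000j   from Y*(Ω₁)=-0.02037 - 0.01494j, Y(Ω₂)=0.00019 - 0.00017j
  term(m=-6) = 0.00016 - 0.00024j   from Y*(Ω₁)=-0.07612 + 0.07900j, Y(Ω₂)=-0.00257 + 0.00046j
  term(m=-5) = 0.00138 + 0.00456j   from Y*(Ω₁)=0.17452 + 0.22029j, Y(Ω₂)=0.01577 + 0.00623j
  term(m=-4) = -0.03183 - 0.01322j   from Y*(Ω₁)=0.38714 - 0.22995j, Y(Ω₂)=-0.04578 - 0.06133j
  term(m=-3) = 0.08024 - 0.04282j   from Y*(Ω₁)=-0.14709 - 0.34598j, Y(Ω₂)=0.02132 + 0.24098j
  term(m=-2) = 0.00511 - 0.02563j   from Y*(Ω₁)=0.05038 - 0.01383j, Y(Ω₂)=0.22426 - 0.44724j
  term(m=-1) = 0.13174 + 0.16060j   from Y*(Ω₁)=-0.05274 - 0.39121j, Y(Ω₂)=-0.44778 + 0.27639j
  term(m=+0) = 0.00707 + 0.00000j   from Y*(Ω₁)=-0.07112 + 0.00000j, Y(Ω₂)=-0.09934 + 0.00000j
  term(m=+1) = 0.13174 - 0.16060j   from Y*(Ω₁)=0.05274 - 0.39121j, Y(Ω₂)=0.44778 + 0.27639j
  term(m=+2) = 0.00511 + 0.02563j   from Y*(Ω₁)=0.05038 + 0.01383j, Y(Ω₂)=0.22426 + 0.44724j
  term(m=+3) = 0.08024 + 0.04282j   from Y*(Ω₁)=0.14709 - 0.34598j, Y(Ω₂)=-0.02132 + 0.24098j
  term(m=+4) = -0.03183 + 0.01322j   from Y*(Ω₁)=0.38714 + 0.22995j, Y(Ω₂)=-0.04578 + 0.06133j
  term(m=+5) = 0.00138 - 0.00456j   from Y*(Ω₁)=-0.17452 + 0.22029j, Y(Ω₂)=-0.01577 + 0.00623j
  term(m=+6) = 0.00016 + 0.00024j   from Y*(Ω₁)=-0.07612 - 0.07900j, Y(Ω₂)=-0.00257 - 0.00046j
  term(m=+7) = -0.00001 - 0.00000j   from Y*(Ω₁)=0.02037 - 0.01494j, Y(Ω₂)=-0.00019 - 0.00017j
Accumulated sum 0.38066 + 0.00000j; after 4π/(2l+1) scaling, 0.31890 + 0.00000j ⇒ P_7 = 0.318899

0.318899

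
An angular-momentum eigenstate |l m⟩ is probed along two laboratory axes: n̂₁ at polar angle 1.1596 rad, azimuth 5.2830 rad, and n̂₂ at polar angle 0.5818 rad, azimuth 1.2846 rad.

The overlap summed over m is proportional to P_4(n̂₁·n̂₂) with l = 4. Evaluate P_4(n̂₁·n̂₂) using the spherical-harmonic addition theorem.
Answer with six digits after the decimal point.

Summing Y*_{l m}(θ₁,φ₁)·Y_{l m}(θ₂,φ₂) over m ∈ [−4, 4]; prefactor 4π/(2·4+1) = 1.396263:
  term(m=-4) = (-0.012097, -0.003553)   from Y*(Ω₁)=(-0.204040, 0.236596), Y(Ω₂)=(0.016677, 0.036749)
  term(m=-3) = (0.056255, -0.036151)   from Y*(Ω₁)=(-0.381504, -0.054166), Y(Ω₂)=(-0.131355, 0.113408)
  term(m=-2) = (-0.001859, 0.012927)   from Y*(Ω₁)=(-0.013855, -0.030245), Y(Ω₂)=(-0.330003, -0.212637)
  term(m=-1) = (0.087499, 0.100981)   from Y*(Ω₁)=(-0.176170, 0.274480), Y(Ω₂)=(0.115653, -0.393008)
  term(m=+0) = (0.008934, 0.000000)   from Y*(Ω₁)=(-0.095163, -0.000000), Y(Ω₂)=(-0.093886, 0.000000)
  term(m=+1) = (0.087499, -0.100981)   from Y*(Ω₁)=(0.176170, 0.274480), Y(Ω₂)=(-0.115653, -0.393008)
  term(m=+2) = (-0.001859, -0.012927)   from Y*(Ω₁)=(-0.013855, 0.030245), Y(Ω₂)=(-0.330003, 0.212637)
  term(m=+3) = (0.056255, 0.036151)   from Y*(Ω₁)=(0.381504, -0.054166), Y(Ω₂)=(0.131355, 0.113408)
  term(m=+4) = (-0.012097, 0.003553)   from Y*(Ω₁)=(-0.204040, -0.236596), Y(Ω₂)=(0.016677, -0.036749)
Accumulated sum (0.268529, -0.000000); after 4π/(2l+1) scaling, (0.374938, -0.000000) ⇒ P_4 = 0.374938

0.374938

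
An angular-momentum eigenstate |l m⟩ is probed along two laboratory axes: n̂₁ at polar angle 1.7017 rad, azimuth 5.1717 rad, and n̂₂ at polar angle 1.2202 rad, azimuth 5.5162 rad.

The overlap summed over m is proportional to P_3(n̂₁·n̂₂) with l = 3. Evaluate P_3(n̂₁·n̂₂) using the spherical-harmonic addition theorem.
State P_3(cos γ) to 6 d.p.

Term-by-term m-sum for l=3 (normalisation 4π/7 = 1.795196):
  term(m=-3) = 0.07193 - 0.12073j   from Y*(Ω₁)=-0.39907 + 0.07793j, Y(Ω₂)=-0.23052 + 0.25751j
  term(m=-2) = -0.03134 + 0.02581j   from Y*(Ω₁)=0.07958 + 0.10422j, Y(Ω₂)=0.01140 + 0.30939j
  term(m=-1) = 0.03435 - 0.01232j   from Y*(Ω₁)=-0.12995 + 0.26274j, Y(Ω₂)=-0.08964 - 0.08640j
  term(m=+0) = -0.04386 + 0.00000j   from Y*(Ω₁)=0.14198 + 0.00000j, Y(Ω₂)=-0.30891 + 0.00000j
  term(m=+1) = 0.03435 + 0.01232j   from Y*(Ω₁)=0.12995 + 0.26274j, Y(Ω₂)=0.08964 - 0.08640j
  term(m=+2) = -0.03134 - 0.02581j   from Y*(Ω₁)=0.07958 - 0.10422j, Y(Ω₂)=0.01140 - 0.30939j
  term(m=+3) = 0.07193 + 0.12073j   from Y*(Ω₁)=0.39907 + 0.07793j, Y(Ω₂)=0.23052 + 0.25751j
Accumulated sum 0.10602 + 0.00000j; after 4π/(2l+1) scaling, 0.19032 + 0.00000j ⇒ P_3 = 0.190321

0.190321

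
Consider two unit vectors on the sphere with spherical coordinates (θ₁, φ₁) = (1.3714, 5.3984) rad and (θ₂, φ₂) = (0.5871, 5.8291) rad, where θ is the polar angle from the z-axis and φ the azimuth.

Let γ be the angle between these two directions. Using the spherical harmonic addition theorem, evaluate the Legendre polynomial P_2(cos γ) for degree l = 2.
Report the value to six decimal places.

Summing Y*_{l m}(θ₁,φ₁)·Y_{l m}(θ₂,φ₂) over m ∈ [−2, 2]; prefactor 4π/(2·2+1) = 2.513274:
  term(m=-2) = (0.028654, -0.033377)   from Y*(Ω₁)=(-0.073284, -0.363811), Y(Ω₂)=(0.072920, 0.093448)
  term(m=-1) = (0.048561, -0.022312)   from Y*(Ω₁)=(0.095014, -0.116061), Y(Ω₂)=(0.320186, 0.156284)
  term(m=+0) = (-0.094734, -0.000000)   from Y*(Ω₁)=(-0.278269, -0.000000), Y(Ω₂)=(0.340440, 0.000000)
  term(m=+1) = (0.048561, 0.022312)   from Y*(Ω₁)=(-0.095014, -0.116061), Y(Ω₂)=(-0.320186, 0.156284)
  term(m=+2) = (0.028654, 0.033377)   from Y*(Ω₁)=(-0.073284, 0.363811), Y(Ω₂)=(0.072920, -0.093448)
Σ over m = (0.059695, 0.000000); ×(4π/5) → (0.150029, 0.000000). Real part: 0.150029

0.150029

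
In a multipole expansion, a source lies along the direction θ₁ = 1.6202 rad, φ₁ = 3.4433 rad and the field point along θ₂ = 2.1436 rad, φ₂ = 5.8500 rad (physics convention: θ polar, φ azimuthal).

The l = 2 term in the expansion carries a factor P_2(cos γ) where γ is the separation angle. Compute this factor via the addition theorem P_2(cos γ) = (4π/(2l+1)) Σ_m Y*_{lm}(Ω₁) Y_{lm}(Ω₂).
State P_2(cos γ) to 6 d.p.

0.032748

Addition theorem: P_2(cos γ) = (4π/5) Σ_m Y*_{lm}(Ω₁) Y_{lm}(Ω₂), m = −2…2:
  [-2]  conj(Y_{2,-2})(Ω₁) = 0.31728 + 0.21866j ; Y_{2,-2}(Ω₂) = 0.17667 + 0.20787j ; Δ = 0.01060 + 0.10458j
  [-1]  conj(Y_{2,-1})(Ω₁) = 0.03638 + 0.01132j ; Y_{2,-1}(Ω₂) = -0.31938 - 0.14771j ; Δ = -0.00995 - 0.00899j
  [+0]  conj(Y_{2,0})(Ω₁) = -0.31308 + 0.00000j ; Y_{2,0}(Ω₂) = -0.03745 + 0.00000j ; Δ = 0.01172 + 0.00000j
  [+1]  conj(Y_{2,1})(Ω₁) = -0.03638 + 0.01132j ; Y_{2,1}(Ω₂) = 0.31938 - 0.14771j ; Δ = -0.00995 + 0.00899j
  [+2]  conj(Y_{2,2})(Ω₁) = 0.31728 - 0.21866j ; Y_{2,2}(Ω₂) = 0.17667 - 0.20787j ; Δ = 0.01060 - 0.10458j
Accumulated sum 0.01303 + 0.00000j; after 4π/(2l+1) scaling, 0.03275 + 0.00000j ⇒ P_2 = 0.032748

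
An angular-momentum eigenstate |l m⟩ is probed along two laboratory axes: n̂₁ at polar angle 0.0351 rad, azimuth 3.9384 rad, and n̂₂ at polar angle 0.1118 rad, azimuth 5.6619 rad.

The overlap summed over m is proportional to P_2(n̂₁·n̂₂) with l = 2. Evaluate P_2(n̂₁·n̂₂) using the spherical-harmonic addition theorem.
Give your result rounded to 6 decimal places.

Expand P_2 via completeness: Σ_{m} conj(Y_{2,m}) at Ω₁ times Y_{2,m} at Ω₂ —
  m=-2: Y*=-0.000011+0.000476i  Y=+0.001550+0.004551i  product -0.000002+0.000001i
  m=-1: Y*=-0.018939-0.019376i  Y=+0.069647+0.049857i  product -0.000353-0.002294i
  m=+0: Y*=+0.629618-0.000000i  Y=+0.619006+0.000000i  product +0.389737+0.000000i
  m=+1: Y*=+0.018939-0.019376i  Y=-0.069647+0.049857i  product -0.000353+0.002294i
  m=+2: Y*=-0.000011-0.000476i  Y=+0.001550-0.004551i  product -0.000002-0.000001i
Σ over m = +0.389027+0.000000i; ×(4π/5) → +0.977731+0.000000i. Real part: 0.977731

0.977731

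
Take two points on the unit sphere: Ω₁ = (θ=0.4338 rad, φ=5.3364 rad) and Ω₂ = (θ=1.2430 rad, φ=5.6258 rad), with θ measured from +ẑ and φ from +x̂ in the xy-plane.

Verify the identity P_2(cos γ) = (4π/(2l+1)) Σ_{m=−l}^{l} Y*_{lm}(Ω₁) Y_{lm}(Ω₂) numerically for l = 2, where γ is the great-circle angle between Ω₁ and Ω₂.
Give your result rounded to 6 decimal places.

Expand P_2 via completeness: Σ_{m} conj(Y_{2,m}) at Ω₁ times Y_{2,m} at Ω₂ —
  m=-2: Y*=-0.021647-0.064719i  Y=+0.087680+0.334948i  product +0.019780-0.012925i
  m=-1: Y*=+0.172158-0.239114i  Y=+0.186407+0.143892i  product +0.066498-0.019800i
  m=+0: Y*=+0.463622-0.000000i  Y=-0.217314+0.000000i  product -0.100752+0.000000i
  m=+1: Y*=-0.172158-0.239114i  Y=-0.186407+0.143892i  product +0.066498+0.019800i
  m=+2: Y*=-0.021647+0.064719i  Y=+0.087680-0.334948i  product +0.019780+0.012925i
Σ over m = +0.071804+0.000000i; ×(4π/5) → +0.180463+0.000000i. Real part: 0.180463

0.180463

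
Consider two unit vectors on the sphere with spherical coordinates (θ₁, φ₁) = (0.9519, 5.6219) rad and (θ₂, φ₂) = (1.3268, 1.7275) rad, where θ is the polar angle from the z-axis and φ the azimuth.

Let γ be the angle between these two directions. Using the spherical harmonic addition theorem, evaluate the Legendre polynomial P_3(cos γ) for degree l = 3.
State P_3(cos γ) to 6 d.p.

0.446843

Summing Y*_{l m}(θ₁,φ₁)·Y_{l m}(θ₂,φ₂) over m ∈ [−3, 3]; prefactor 4π/(2·3+1) = 1.795196:
  m=-3: -0.09050 - 0.20650j × 0.17269 + 0.33988j = 0.05456 - 0.06642j  (running Σ = 0.05456 - 0.06642j)
  m=-2: 0.09664 - 0.38129j × -0.22116 + 0.07168j = 0.00596 + 0.09125j  (running Σ = 0.06051 + 0.02483j)
  m=-1: 0.14185 - 0.11038j × 0.03466 + 0.21937j = 0.02913 + 0.02729j  (running Σ = 0.08964 + 0.05212j)
  m=0: -0.28517 + 0.00000j × -0.24415 + 0.00000j = 0.06962 + 0.00000j  (running Σ = 0.15927 + 0.05212j)
  m=1: -0.14185 - 0.11038j × -0.03466 + 0.21937j = 0.02913 - 0.02729j  (running Σ = 0.18840 + 0.02483j)
  m=2: 0.09664 + 0.38129j × -0.22116 - 0.07168j = 0.00596 - 0.09125j  (running Σ = 0.19435 - 0.06642j)
  m=3: 0.09050 - 0.20650j × -0.17269 + 0.33988j = 0.05456 + 0.06642j  (running Σ = 0.24891 + 0.00000j)
Σ over m = 0.24891 + 0.00000j; ×(4π/7) → 0.44684 + 0.00000j. Real part: 0.446843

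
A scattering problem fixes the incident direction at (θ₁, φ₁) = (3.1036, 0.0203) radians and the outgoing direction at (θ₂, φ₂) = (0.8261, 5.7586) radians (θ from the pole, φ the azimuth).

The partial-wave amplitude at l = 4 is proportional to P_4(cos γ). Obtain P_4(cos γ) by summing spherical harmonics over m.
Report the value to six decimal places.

Addition theorem: P_4(cos γ) = (4π/9) Σ_m Y*_{lm}(Ω₁) Y_{lm}(Ω₂), m = −4…4:
  term(m=-4) = (-0.000000, 0.000000)   from Y*(Ω₁)=(0.000001, 0.000000), Y(Ω₂)=(-0.065120, 0.111770)
  term(m=-3) = (0.000001, -0.000023)   from Y*(Ω₁)=(-0.000068, -0.000004), Y(Ω₂)=(-0.000998, 0.337240)
  term(m=-2) = (0.000536, 0.001027)   from Y*(Ω₁)=(0.002889, 0.000117), Y(Ω₂)=(0.199656, 0.347396)
  term(m=-1) = (-0.003111, -0.001886)   from Y*(Ω₁)=(-0.071630, -0.001454), Y(Ω₂)=(0.043954, 0.025435)
  term(m=+0) = (-0.301785, 0.000000)   from Y*(Ω₁)=(0.840187, -0.000000), Y(Ω₂)=(-0.359187, 0.000000)
  term(m=+1) = (-0.003111, 0.001886)   from Y*(Ω₁)=(0.071630, -0.001454), Y(Ω₂)=(-0.043954, 0.025435)
  term(m=+2) = (0.000536, -0.001027)   from Y*(Ω₁)=(0.002889, -0.000117), Y(Ω₂)=(0.199656, -0.347396)
  term(m=+3) = (0.000001, 0.000023)   from Y*(Ω₁)=(0.000068, -0.000004), Y(Ω₂)=(0.000998, 0.337240)
  term(m=+4) = (-0.000000, -0.000000)   from Y*(Ω₁)=(0.000001, -0.000000), Y(Ω₂)=(-0.065120, -0.111770)
Total Σ_m = (-0.306933, -0.000000). Multiply by 1.396263: (-0.428559, -0.000000). P_4(cos γ) = -0.428559

-0.428559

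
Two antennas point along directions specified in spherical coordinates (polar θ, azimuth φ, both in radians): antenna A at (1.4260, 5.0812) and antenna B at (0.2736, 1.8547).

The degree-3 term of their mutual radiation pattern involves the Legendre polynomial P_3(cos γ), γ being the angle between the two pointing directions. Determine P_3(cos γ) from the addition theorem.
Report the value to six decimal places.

Term-by-term m-sum for l=3 (normalisation 4π/7 = 1.795196):
  [-3]  conj(Y_{3,-3})(Ω₁) = (-0.361454, 0.181050) ; Y_{3,-3}(Ω₂) = (0.006193, 0.005421) ; Δ = (-0.003220, -0.000838)
  [-2]  conj(Y_{3,-2})(Ω₁) = (-0.106861, -0.097109) ; Y_{3,-2}(Ω₂) = (-0.060565, 0.038633) ; Δ = (0.010224, 0.001753)
  [-1]  conj(Y_{3,-1})(Ω₁) = (-0.103288, 0.267242) ; Y_{3,-1}(Ω₂) = (-0.088910, -0.304710) ; Δ = (0.090614, 0.007712)
  [+0]  conj(Y_{3,0})(Ω₁) = (-0.155933, -0.000000) ; Y_{3,0}(Ω₂) = (0.587435, 0.000000) ; Δ = (-0.091600, -0.000000)
  [+1]  conj(Y_{3,1})(Ω₁) = (0.103288, 0.267242) ; Y_{3,1}(Ω₂) = (0.088910, -0.304710) ; Δ = (0.090614, -0.007712)
  [+2]  conj(Y_{3,2})(Ω₁) = (-0.106861, 0.097109) ; Y_{3,2}(Ω₂) = (-0.060565, -0.038633) ; Δ = (0.010224, -0.001753)
  [+3]  conj(Y_{3,3})(Ω₁) = (0.361454, 0.181050) ; Y_{3,3}(Ω₂) = (-0.006193, 0.005421) ; Δ = (-0.003220, 0.000838)
Total Σ_m = (0.103636, -0.000000). Multiply by 1.795196: (0.186047, -0.000000). P_3(cos γ) = 0.186047

0.186047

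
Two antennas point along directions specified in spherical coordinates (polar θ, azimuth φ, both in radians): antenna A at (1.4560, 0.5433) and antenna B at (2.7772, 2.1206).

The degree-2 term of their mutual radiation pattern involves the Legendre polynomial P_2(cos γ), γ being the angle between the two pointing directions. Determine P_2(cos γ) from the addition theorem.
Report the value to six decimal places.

-0.482072

Addition theorem: P_2(cos γ) = (4π/5) Σ_m Y*_{lm}(Ω₁) Y_{lm}(Ω₂), m = −2…2:
  m=-2: +0.177450+0.337386i × -0.022271+0.043714i = -0.018700+0.000243i  (running Σ = -0.018700+0.000243i)
  m=-1: +0.075250+0.045446i × +0.134415+0.219334i = +0.000147+0.022614i  (running Σ = -0.018553+0.022857i)
  m=0: -0.302977-0.000000i × +0.510611+0.000000i = -0.154704-0.000000i  (running Σ = -0.173257+0.022857i)
  m=1: -0.075250+0.045446i × -0.134415+0.219334i = +0.000147-0.022614i  (running Σ = -0.173110+0.000243i)
  m=2: +0.177450-0.337386i × -0.022271-0.043714i = -0.018700-0.000243i  (running Σ = -0.191810+0.000000i)
Total Σ_m = -0.191810+0.000000i. Multiply by 2.513274: -0.482072+0.000000i. P_2(cos γ) = -0.482072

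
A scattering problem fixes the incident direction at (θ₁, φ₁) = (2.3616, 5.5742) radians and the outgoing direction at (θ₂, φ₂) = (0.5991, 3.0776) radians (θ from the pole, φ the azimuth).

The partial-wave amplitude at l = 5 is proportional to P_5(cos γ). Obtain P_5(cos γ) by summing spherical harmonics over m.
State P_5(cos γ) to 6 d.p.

Expand P_5 via completeness: Σ_{m} conj(Y_{5,m}) at Ω₁ times Y_{5,m} at Ω₂ —
  [-5]  conj(Y_{5,-5})(Ω₁) = (-0.073441, 0.031339) ; Y_{5,-5}(Ω₂) = (-0.025121, -0.008324) ; Δ = (0.002106, -0.000176)
  [-4]  conj(Y_{5,-4})(Ω₁) = (0.243416, 0.076807) ; Y_{5,-4}(Ω₂) = (0.118566, 0.031030) ; Δ = (0.026478, 0.016660)
  [-3]  conj(Y_{5,-3})(Ω₁) = (-0.225433, -0.362659) ; Y_{5,-3}(Ω₂) = (-0.312871, -0.060813) ; Δ = (0.048477, 0.127175)
  [-2]  conj(Y_{5,-2})(Ω₁) = (-0.046829, 0.304033) ; Y_{5,-2}(Ω₂) = (0.461741, 0.059421) ; Δ = (-0.039689, 0.137602)
  [-1]  conj(Y_{5,-1})(Ω₁) = (-0.121651, 0.104348) ; Y_{5,-1}(Ω₂) = (-0.219864, -0.014089) ; Δ = (0.028217, -0.021228)
  [+0]  conj(Y_{5,0})(Ω₁) = (0.356347, -0.000000) ; Y_{5,0}(Ω₂) = (-0.331946, 0.000000) ; Δ = (-0.118288, 0.000000)
  [+1]  conj(Y_{5,1})(Ω₁) = (0.121651, 0.104348) ; Y_{5,1}(Ω₂) = (0.219864, -0.014089) ; Δ = (0.028217, 0.021228)
  [+2]  conj(Y_{5,2})(Ω₁) = (-0.046829, -0.304033) ; Y_{5,2}(Ω₂) = (0.461741, -0.059421) ; Δ = (-0.039689, -0.137602)
  [+3]  conj(Y_{5,3})(Ω₁) = (0.225433, -0.362659) ; Y_{5,3}(Ω₂) = (0.312871, -0.060813) ; Δ = (0.048477, -0.127175)
  [+4]  conj(Y_{5,4})(Ω₁) = (0.243416, -0.076807) ; Y_{5,4}(Ω₂) = (0.118566, -0.031030) ; Δ = (0.026478, -0.016660)
  [+5]  conj(Y_{5,5})(Ω₁) = (0.073441, 0.031339) ; Y_{5,5}(Ω₂) = (0.025121, -0.008324) ; Δ = (0.002106, 0.000176)
Total Σ_m = (0.012888, 0.000000). Multiply by 1.142397: (0.014724, 0.000000). P_5(cos γ) = 0.014724

0.014724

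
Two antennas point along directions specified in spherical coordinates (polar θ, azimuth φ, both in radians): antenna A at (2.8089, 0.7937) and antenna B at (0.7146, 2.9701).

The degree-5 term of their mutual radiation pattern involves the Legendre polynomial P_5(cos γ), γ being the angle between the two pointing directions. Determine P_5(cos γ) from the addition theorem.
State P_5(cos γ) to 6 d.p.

Expand P_5 via completeness: Σ_{m} conj(Y_{5,m}) at Ω₁ times Y_{5,m} at Ω₂ —
  m=-5: -0.00117 - 0.00127j × -0.03670 - 0.04242j = -0.00001 + 0.00010j  (running Σ = -0.00001 + 0.00010j)
  m=-4: 0.01577 + 0.00052j × 0.15821 + 0.12951j = 0.00243 + 0.00213j  (running Σ = 0.00242 + 0.00222j)
  m=-3: -0.06146 + 0.05848j × -0.35045 - 0.19810j = 0.03312 - 0.00832j  (running Σ = 0.03554 - 0.00610j)
  m=-2: 0.00477 - 0.28700j × 0.36846 + 0.13158j = 0.03952 - 0.10512j  (running Σ = 0.07506 - 0.11122j)
  m=-1: 0.38525 + 0.39170j × 0.03133 + 0.00543j = 0.00995 + 0.01436j  (running Σ = 0.08500 - 0.09685j)
  m=0: -0.30328 + 0.00000j × -0.39136 + 0.00000j = 0.11870 + 0.00000j  (running Σ = 0.20370 - 0.09685j)
  m=1: -0.38525 + 0.39170j × -0.03133 + 0.00543j = 0.00995 - 0.01436j  (running Σ = 0.21364 - 0.11122j)
  m=2: 0.00477 + 0.28700j × 0.36846 - 0.13158j = 0.03952 + 0.10512j  (running Σ = 0.25316 - 0.00610j)
  m=3: 0.06146 + 0.05848j × 0.35045 - 0.19810j = 0.03312 + 0.00832j  (running Σ = 0.28629 + 0.00222j)
  m=4: 0.01577 - 0.00052j × 0.15821 - 0.12951j = 0.00243 - 0.00213j  (running Σ = 0.28871 + 0.00010j)
  m=5: 0.00117 - 0.00127j × 0.03670 - 0.04242j = -0.00001 - 0.00010j  (running Σ = 0.28870 + 0.00000j)
Total Σ_m = 0.28870 + 0.00000j. Multiply by 1.142397: 0.32981 + 0.00000j. P_5(cos γ) = 0.329814

0.329814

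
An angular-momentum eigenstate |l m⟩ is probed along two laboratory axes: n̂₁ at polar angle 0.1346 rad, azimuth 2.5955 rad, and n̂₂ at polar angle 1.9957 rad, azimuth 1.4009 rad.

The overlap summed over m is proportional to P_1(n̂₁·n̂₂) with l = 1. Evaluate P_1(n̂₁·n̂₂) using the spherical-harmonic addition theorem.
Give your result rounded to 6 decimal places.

Expand P_1 via completeness: Σ_{m} conj(Y_{1,m}) at Ω₁ times Y_{1,m} at Ω₂ —
  m=-1: Y*=-0.039620+0.024079i  Y=+0.053222-0.310240i  product +0.005362+0.013573i
  m=+0: Y*=+0.484183-0.000000i  Y=-0.201418+0.000000i  product -0.097523+0.000000i
  m=+1: Y*=+0.039620+0.024079i  Y=-0.053222-0.310240i  product +0.005362-0.013573i
Total Σ_m = -0.086800+0.000000i. Multiply by 4.188790: -0.363587+0.000000i. P_1(cos γ) = -0.363587

-0.363587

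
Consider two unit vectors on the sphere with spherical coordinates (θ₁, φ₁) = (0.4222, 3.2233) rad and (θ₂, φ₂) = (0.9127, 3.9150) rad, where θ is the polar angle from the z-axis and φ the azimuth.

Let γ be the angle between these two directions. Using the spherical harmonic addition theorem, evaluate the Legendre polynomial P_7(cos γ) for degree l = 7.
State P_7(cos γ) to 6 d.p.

-0.268532

Expand P_7 via completeness: Σ_{m} conj(Y_{7,m}) at Ω₁ times Y_{7,m} at Ω₂ —
  [-7]  conj(Y_{7,-7})(Ω₁) = -0.00082 - 0.00053j ; Y_{7,-7}(Ω₂) = -0.06261 - 0.07411j ; Δ = 0.00001 + 0.00009j
  [-6]  conj(Y_{7,-6})(Ω₁) = 0.00713 + 0.00380j ; Y_{7,-6}(Ω₂) = -0.02017 + 0.27990j ; Δ = -0.00121 + 0.00192j
  [-5]  conj(Y_{7,-5})(Ω₁) = -0.03819 - 0.01653j ; Y_{7,-5}(Ω₂) = 0.32872 - 0.29149j ; Δ = -0.01737 + 0.00570j
  [-4]  conj(Y_{7,-4})(Ω₁) = 0.13973 + 0.04737j ; Y_{7,-4}(Ω₂) = -0.32721 - 0.01571j ; Δ = -0.04498 - 0.01769j
  [-3]  conj(Y_{7,-3})(Ω₁) = -0.34775 - 0.08699j ; Y_{7,-3}(Ω₂) = -0.06266 - 0.06734j ; Δ = 0.01593 + 0.02887j
  [-2]  conj(Y_{7,-2})(Ω₁) = 0.53153 + 0.08764j ; Y_{7,-2}(Ω₂) = -0.00882 + 0.36754j ; Δ = -0.03690 + 0.19458j
  [-1]  conj(Y_{7,-1})(Ω₁) = -0.30681 - 0.02512j ; Y_{7,-1}(Ω₂) = 0.04736 - 0.04624j ; Δ = -0.01569 + 0.01300j
  [+0]  conj(Y_{7,0})(Ω₁) = -0.34585 + 0.00000j ; Y_{7,0}(Ω₂) = 0.34734 + 0.00000j ; Δ = -0.12013 + 0.00000j
  [+1]  conj(Y_{7,1})(Ω₁) = 0.30681 - 0.02512j ; Y_{7,1}(Ω₂) = -0.04736 - 0.04624j ; Δ = -0.01569 - 0.01300j
  [+2]  conj(Y_{7,2})(Ω₁) = 0.53153 - 0.08764j ; Y_{7,2}(Ω₂) = -0.00882 - 0.36754j ; Δ = -0.03690 - 0.19458j
  [+3]  conj(Y_{7,3})(Ω₁) = 0.34775 - 0.08699j ; Y_{7,3}(Ω₂) = 0.06266 - 0.06734j ; Δ = 0.01593 - 0.02887j
  [+4]  conj(Y_{7,4})(Ω₁) = 0.13973 - 0.04737j ; Y_{7,4}(Ω₂) = -0.32721 + 0.01571j ; Δ = -0.04498 + 0.01769j
  [+5]  conj(Y_{7,5})(Ω₁) = 0.03819 - 0.01653j ; Y_{7,5}(Ω₂) = -0.32872 - 0.29149j ; Δ = -0.01737 - 0.00570j
  [+6]  conj(Y_{7,6})(Ω₁) = 0.00713 - 0.00380j ; Y_{7,6}(Ω₂) = -0.02017 - 0.27990j ; Δ = -0.00121 - 0.00192j
  [+7]  conj(Y_{7,7})(Ω₁) = 0.00082 - 0.00053j ; Y_{7,7}(Ω₂) = 0.06261 - 0.07411j ; Δ = 0.00001 - 0.00009j
Total Σ_m = -0.32054 - 0.00000j. Multiply by 0.837758: -0.26853 - 0.00000j. P_7(cos γ) = -0.268532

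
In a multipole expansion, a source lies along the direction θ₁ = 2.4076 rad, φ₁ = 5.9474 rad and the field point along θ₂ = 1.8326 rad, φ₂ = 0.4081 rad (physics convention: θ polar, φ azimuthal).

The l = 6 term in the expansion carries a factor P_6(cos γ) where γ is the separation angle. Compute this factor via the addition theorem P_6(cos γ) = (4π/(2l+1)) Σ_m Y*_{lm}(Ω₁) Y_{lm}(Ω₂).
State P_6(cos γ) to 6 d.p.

-0.022361

Term-by-term m-sum for l=6 (normalisation 4π/13 = 0.966644):
  m=-6: Y*=(-0.018741, -0.039407)  Y=(-0.301856, -0.250655)  product (-0.004220, 0.016593)
  m=-5: Y*=(0.018083, 0.166580)  Y=(0.164842, 0.324753)  product (-0.051117, 0.033332)
  m=-4: Y*=(0.082099, -0.354377)  Y=(0.005031, 0.081564)  product (0.029317, 0.004913)
  m=-3: Y*=(-0.237919, 0.376602)  Y=(0.116776, -0.323424)  product (0.094019, 0.120927)
  m=-2: Y*=(0.126598, -0.100622)  Y=(-0.012015, 0.012778)  product (-0.000235, 0.002827)
  m=-1: Y*=(0.291957, -0.101893)  Y=(-0.296696, 0.128284)  product (-0.073551, 0.067685)
  m=+0: Y*=(-0.263600, -0.000000)  Y=(0.043847, 0.000000)  product (-0.011558, -0.000000)
  m=+1: Y*=(-0.291957, -0.101893)  Y=(0.296696, 0.128284)  product (-0.073551, -0.067685)
  m=+2: Y*=(0.126598, 0.100622)  Y=(-0.012015, -0.012778)  product (-0.000235, -0.002827)
  m=+3: Y*=(0.237919, 0.376602)  Y=(-0.116776, -0.323424)  product (0.094019, -0.120927)
  m=+4: Y*=(0.082099, 0.354377)  Y=(0.005031, -0.081564)  product (0.029317, -0.004913)
  m=+5: Y*=(-0.018083, 0.166580)  Y=(-0.164842, 0.324753)  product (-0.051117, -0.033332)
  m=+6: Y*=(-0.018741, 0.039407)  Y=(-0.301856, 0.250655)  product (-0.004220, -0.016593)
Total Σ_m = (-0.023133, -0.000000). Multiply by 0.966644: (-0.022361, -0.000000). P_6(cos γ) = -0.022361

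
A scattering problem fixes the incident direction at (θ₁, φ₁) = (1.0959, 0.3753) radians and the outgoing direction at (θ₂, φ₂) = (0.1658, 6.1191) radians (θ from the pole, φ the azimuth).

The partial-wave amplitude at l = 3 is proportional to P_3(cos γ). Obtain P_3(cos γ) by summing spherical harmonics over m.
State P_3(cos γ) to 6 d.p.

-0.385335

Term-by-term m-sum for l=3 (normalisation 4π/7 = 1.795196):
  term(m=-3) = -0.000026+0.000550i   from Y*(Ω₁)=+0.126302+0.264908i, Y(Ω₂)=+0.001653+0.000886i
  term(m=-2) = +0.004794+0.008944i   from Y*(Ω₁)=+0.270280+0.252095i, Y(Ω₂)=+0.025991+0.008849i
  term(m=-1) = +0.002306+0.001380i   from Y*(Ω₁)=+0.012133+0.004780i, Y(Ω₂)=+0.203320+0.033664i
  term(m=+0) = -0.228795-0.000000i   from Y*(Ω₁)=-0.333525-0.000000i, Y(Ω₂)=+0.685990+0.000000i
  term(m=+1) = +0.002306-0.001380i   from Y*(Ω₁)=-0.012133+0.004780i, Y(Ω₂)=-0.203320+0.033664i
  term(m=+2) = +0.004794-0.008944i   from Y*(Ω₁)=+0.270280-0.252095i, Y(Ω₂)=+0.025991-0.008849i
  term(m=+3) = -0.000026-0.000550i   from Y*(Ω₁)=-0.126302+0.264908i, Y(Ω₂)=-0.001653+0.000886i
Σ over m = -0.214648-0.000000i; ×(4π/7) → -0.385335-0.000000i. Real part: -0.385335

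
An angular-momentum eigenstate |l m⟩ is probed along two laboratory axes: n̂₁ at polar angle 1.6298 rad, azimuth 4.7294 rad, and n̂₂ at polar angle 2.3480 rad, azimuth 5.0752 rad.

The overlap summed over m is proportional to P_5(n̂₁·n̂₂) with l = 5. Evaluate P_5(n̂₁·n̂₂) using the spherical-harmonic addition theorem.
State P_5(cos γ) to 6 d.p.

-0.380804

Term-by-term m-sum for l=5 (normalisation 4π/11 = 1.142397):
  term(m=-5) = (-0.006194, -0.038826)   from Y*(Ω₁)=(0.039087, -0.458445), Y(Ω₂)=(0.082935, -0.020582)
  term(m=-4) = (0.004261, -0.022447)   from Y*(Ω₁)=(-0.085751, -0.005844), Y(Ω₂)=(-0.031704, 0.263929)
  term(m=-3) = (-0.072787, 0.123266)   from Y*(Ω₁)=(0.017006, -0.332936), Y(Ω₂)=(-0.380412, -0.199191)
  term(m=-2) = (-0.021797, 0.018049)   from Y*(Ω₁)=(-0.098496, -0.003352), Y(Ω₂)=(0.214815, -0.190555)
  term(m=-1) = (-0.052671, 0.018976)   from Y*(Ω₁)=(0.005175, -0.304196), Y(Ω₂)=(-0.065308, -0.172037)
  term(m=+0) = (-0.034961, -0.000000)   from Y*(Ω₁)=(-0.101774, -0.000000), Y(Ω₂)=(0.343516, 0.000000)
  term(m=+1) = (-0.052671, -0.018976)   from Y*(Ω₁)=(-0.005175, -0.304196), Y(Ω₂)=(0.065308, -0.172037)
  term(m=+2) = (-0.021797, -0.018049)   from Y*(Ω₁)=(-0.098496, 0.003352), Y(Ω₂)=(0.214815, 0.190555)
  term(m=+3) = (-0.072787, -0.123266)   from Y*(Ω₁)=(-0.017006, -0.332936), Y(Ω₂)=(0.380412, -0.199191)
  term(m=+4) = (0.004261, 0.022447)   from Y*(Ω₁)=(-0.085751, 0.005844), Y(Ω₂)=(-0.031704, -0.263929)
  term(m=+5) = (-0.006194, 0.038826)   from Y*(Ω₁)=(-0.039087, -0.458445), Y(Ω₂)=(-0.082935, -0.020582)
Σ over m = (-0.333337, 0.000000); ×(4π/11) → (-0.380804, 0.000000). Real part: -0.380804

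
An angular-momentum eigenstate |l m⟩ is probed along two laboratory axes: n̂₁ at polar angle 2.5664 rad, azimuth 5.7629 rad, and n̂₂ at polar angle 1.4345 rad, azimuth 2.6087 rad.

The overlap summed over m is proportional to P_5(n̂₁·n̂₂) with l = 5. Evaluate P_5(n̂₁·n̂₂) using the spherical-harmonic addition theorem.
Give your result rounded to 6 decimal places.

0.276835

Summing Y*_{l m}(θ₁,φ₁)·Y_{l m}(θ₂,φ₂) over m ∈ [−5, 5]; prefactor 4π/(2·5+1) = 1.142397:
  term(m=-5) = -0.00978 - 0.00062j   from Y*(Ω₁)=-0.01896 - 0.01137j, Y(Ω₂)=0.39353 - 0.20344j
  term(m=-4) = -0.02070 - 0.00104j   from Y*(Ω₁)=0.05268 + 0.09411j, Y(Ω₂)=-0.10218 + 0.16270j
  term(m=-3) = 0.08331 + 0.00315j   from Y*(Ω₁)=0.00295 - 0.29719j, Y(Ω₂)=-0.00782 + 0.28040j
  term(m=-2) = 0.09990 + 0.00252j   from Y*(Ω₁)=-0.23671 + 0.40379j, Y(Ω₂)=-0.10330 - 0.18685j
  term(m=-1) = -0.06428 - 0.00081j   from Y*(Ω₁)=0.23478 - 0.13451j, Y(Ω₂)=-0.20463 - 0.12069j
  term(m=+0) = 0.06540 + 0.00000j   from Y*(Ω₁)=0.29978 + 0.00000j, Y(Ω₂)=0.21816 + 0.00000j
  term(m=+1) = -0.06428 + 0.00081j   from Y*(Ω₁)=-0.23478 - 0.13451j, Y(Ω₂)=0.20463 - 0.12069j
  term(m=+2) = 0.09990 - 0.00252j   from Y*(Ω₁)=-0.23671 - 0.40379j, Y(Ω₂)=-0.10330 + 0.18685j
  term(m=+3) = 0.08331 - 0.00315j   from Y*(Ω₁)=-0.00295 - 0.29719j, Y(Ω₂)=0.00782 + 0.28040j
  term(m=+4) = -0.02070 + 0.00104j   from Y*(Ω₁)=0.05268 - 0.09411j, Y(Ω₂)=-0.10218 - 0.16270j
  term(m=+5) = -0.00978 + 0.00062j   from Y*(Ω₁)=0.01896 - 0.01137j, Y(Ω₂)=-0.39353 - 0.20344j
Σ over m = 0.24233 - 0.00000j; ×(4π/11) → 0.27683 - 0.00000j. Real part: 0.276835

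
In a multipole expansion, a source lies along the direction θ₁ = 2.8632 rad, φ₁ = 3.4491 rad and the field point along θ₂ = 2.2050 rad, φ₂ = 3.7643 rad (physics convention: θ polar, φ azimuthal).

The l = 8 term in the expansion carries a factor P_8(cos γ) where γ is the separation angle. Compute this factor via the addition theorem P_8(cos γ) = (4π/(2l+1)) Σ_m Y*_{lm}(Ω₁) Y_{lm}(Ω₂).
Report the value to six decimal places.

Expand P_8 via completeness: Σ_{m} conj(Y_{8,m}) at Ω₁ times Y_{8,m} at Ω₂ —
  [-8]  conj(Y_{8,-8})(Ω₁) = -0.000013+0.000011i ; Y_{8,-8}(Ω₂) = +0.024311+0.088093i ; Δ = -0.000001-0.000001i
  [-7]  conj(Y_{8,-7})(Ω₁) = -0.000129+0.000196i ; Y_{8,-7}(Ω₂) = -0.093068+0.252266i ; Δ = -0.000037-0.000051i
  [-6]  conj(Y_{8,-6})(Ω₁) = -0.000565+0.002008i ; Y_{8,-6}(Ω₂) = -0.363483+0.245829i ; Δ = -0.000288-0.000869i
  [-5]  conj(Y_{8,-5})(Ω₁) = +0.000443+0.013310i ; Y_{8,-5}(Ω₂) = -0.370267-0.010391i ; Δ = -0.000026-0.004933i
  [-4]  conj(Y_{8,-4})(Ω₁) = +0.020968+0.059130i ; Y_{8,-4}(Ω₂) = +0.013145+0.010009i ; Δ = -0.000316+0.000987i
  [-3]  conj(Y_{8,-3})(Ω₁) = +0.129401+0.170829i ; Y_{8,-3}(Ω₂) = +0.104702+0.341706i ; Δ = -0.044825+0.062103i
  [-2]  conj(Y_{8,-2})(Ω₁) = +0.403443+0.284996i ; Y_{8,-2}(Ω₂) = -0.057029+0.169039i ; Δ = -0.071183+0.051944i
  [-1]  conj(Y_{8,-1})(Ω₁) = +0.589159+0.187106i ; Y_{8,-1}(Ω₂) = +0.230927-0.165807i ; Δ = +0.167076-0.054479i
  [+0]  conj(Y_{8,0})(Ω₁) = +0.022730-0.000000i ; Y_{8,0}(Ω₂) = +0.225193+0.000000i ; Δ = +0.005119+0.000000i
  [+1]  conj(Y_{8,1})(Ω₁) = -0.589159+0.187106i ; Y_{8,1}(Ω₂) = -0.230927-0.165807i ; Δ = +0.167076+0.054479i
  [+2]  conj(Y_{8,2})(Ω₁) = +0.403443-0.284996i ; Y_{8,2}(Ω₂) = -0.057029-0.169039i ; Δ = -0.071183-0.051944i
  [+3]  conj(Y_{8,3})(Ω₁) = -0.129401+0.170829i ; Y_{8,3}(Ω₂) = -0.104702+0.341706i ; Δ = -0.044825-0.062103i
  [+4]  conj(Y_{8,4})(Ω₁) = +0.020968-0.059130i ; Y_{8,4}(Ω₂) = +0.013145-0.010009i ; Δ = -0.000316-0.000987i
  [+5]  conj(Y_{8,5})(Ω₁) = -0.000443+0.013310i ; Y_{8,5}(Ω₂) = +0.370267-0.010391i ; Δ = -0.000026+0.004933i
  [+6]  conj(Y_{8,6})(Ω₁) = -0.000565-0.002008i ; Y_{8,6}(Ω₂) = -0.363483-0.245829i ; Δ = -0.000288+0.000869i
  [+7]  conj(Y_{8,7})(Ω₁) = +0.000129+0.000196i ; Y_{8,7}(Ω₂) = +0.093068+0.252266i ; Δ = -0.000037+0.000051i
  [+8]  conj(Y_{8,8})(Ω₁) = -0.000013-0.000011i ; Y_{8,8}(Ω₂) = +0.024311-0.088093i ; Δ = -0.000001+0.000001i
Σ over m = +0.105917+0.000000i; ×(4π/17) → +0.078294+0.000000i. Real part: 0.078294

0.078294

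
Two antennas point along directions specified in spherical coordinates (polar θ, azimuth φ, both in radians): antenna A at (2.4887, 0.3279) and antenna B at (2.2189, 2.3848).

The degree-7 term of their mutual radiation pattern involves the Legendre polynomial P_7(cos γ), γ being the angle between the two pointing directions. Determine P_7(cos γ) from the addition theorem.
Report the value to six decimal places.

-0.277536

Addition theorem: P_7(cos γ) = (4π/15) Σ_m Y*_{lm}(Ω₁) Y_{lm}(Ω₂), m = −7…7:
  [-7]  conj(Y_{7,-7})(Ω₁) = (-0.010119, 0.011433) ; Y_{7,-7}(Ω₂) = (-0.056531, 0.085322) ; Δ = (-0.000403, -0.001510)
  [-6]  conj(Y_{7,-6})(Ω₁) = (0.028854, -0.068897) ; Y_{7,-6}(Ω₂) = (0.049527, 0.285723) ; Δ = (0.021114, 0.004832)
  [-5]  conj(Y_{7,-5})(Ω₁) = (-0.015010, 0.218133) ; Y_{7,-5}(Ω₂) = (0.353623, 0.264593) ; Δ = (-0.063025, 0.073165)
  [-4]  conj(Y_{7,-4})(Ω₁) = (-0.105858, -0.399223) ; Y_{7,-4}(Ω₂) = (0.308908, -0.035501) ; Δ = (-0.046873, -0.119565)
  [-3]  conj(Y_{7,-3})(Ω₁) = (0.251242, 0.377604) ; Y_{7,-3}(Ω₂) = (-0.074388, 0.088392) ; Δ = (-0.052067, -0.005882)
  [-2]  conj(Y_{7,-2})(Ω₁) = (-0.091755, -0.070596) ; Y_{7,-2}(Ω₂) = (0.020923, 0.365320) ; Δ = (0.023870, -0.034997)
  [-1]  conj(Y_{7,-1})(Ω₁) = (-0.335166, -0.114017) ; Y_{7,-1}(Ω₂) = (0.028831, 0.027227) ; Δ = (-0.006559, -0.012413)
  [+0]  conj(Y_{7,0})(Ω₁) = (0.237404, -0.000000) ; Y_{7,0}(Ω₂) = (-0.351299, 0.000000) ; Δ = (-0.083400, 0.000000)
  [+1]  conj(Y_{7,1})(Ω₁) = (0.335166, -0.114017) ; Y_{7,1}(Ω₂) = (-0.028831, 0.027227) ; Δ = (-0.006559, 0.012413)
  [+2]  conj(Y_{7,2})(Ω₁) = (-0.091755, 0.070596) ; Y_{7,2}(Ω₂) = (0.020923, -0.365320) ; Δ = (0.023870, 0.034997)
  [+3]  conj(Y_{7,3})(Ω₁) = (-0.251242, 0.377604) ; Y_{7,3}(Ω₂) = (0.074388, 0.088392) ; Δ = (-0.052067, 0.005882)
  [+4]  conj(Y_{7,4})(Ω₁) = (-0.105858, 0.399223) ; Y_{7,4}(Ω₂) = (0.308908, 0.035501) ; Δ = (-0.046873, 0.119565)
  [+5]  conj(Y_{7,5})(Ω₁) = (0.015010, 0.218133) ; Y_{7,5}(Ω₂) = (-0.353623, 0.264593) ; Δ = (-0.063025, -0.073165)
  [+6]  conj(Y_{7,6})(Ω₁) = (0.028854, 0.068897) ; Y_{7,6}(Ω₂) = (0.049527, -0.285723) ; Δ = (0.021114, -0.004832)
  [+7]  conj(Y_{7,7})(Ω₁) = (0.010119, 0.011433) ; Y_{7,7}(Ω₂) = (0.056531, 0.085322) ; Δ = (-0.000403, 0.001510)
Σ over m = (-0.331284, -0.000000); ×(4π/15) → (-0.277536, -0.000000). Real part: -0.277536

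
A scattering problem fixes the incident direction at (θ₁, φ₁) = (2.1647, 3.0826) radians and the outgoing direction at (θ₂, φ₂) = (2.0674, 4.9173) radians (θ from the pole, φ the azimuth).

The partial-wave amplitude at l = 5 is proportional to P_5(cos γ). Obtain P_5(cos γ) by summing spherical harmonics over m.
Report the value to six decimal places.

0.139623

Summing Y*_{l m}(θ₁,φ₁)·Y_{l m}(θ₂,φ₂) over m ∈ [−5, 5]; prefactor 4π/(2·5+1) = 1.142397:
  m=-5: -0.17363 + 0.05275j × 0.20835 + 0.12667j = -0.04286 - 0.01100j  (running Σ = -0.04286 - 0.01100j)
  m=-4: -0.37673 + 0.09059j × -0.28517 + 0.30540j = 0.07977 - 0.14089j  (running Σ = 0.03691 - 0.15189j)
  m=-3: -0.35249 + 0.06304j × -0.14143 - 0.20032j = 0.06248 + 0.06170j  (running Σ = 0.09939 - 0.09019j)
  m=-2: 0.03916 - 0.00464j × -0.18263 + 0.07934j = -0.00678 + 0.00395j  (running Σ = 0.09261 - 0.08624j)
  m=-1: 0.35103 - 0.02073j × -0.06279 - 0.30214j = -0.02831 - 0.10476j  (running Σ = 0.06430 - 0.19100j)
  m=0: 0.04860 + 0.00000j × -0.13130 + 0.00000j = -0.00638 + 0.00000j  (running Σ = 0.05792 - 0.19100j)
  m=1: -0.35103 - 0.02073j × 0.06279 - 0.30214j = -0.02831 + 0.10476j  (running Σ = 0.02961 - 0.08624j)
  m=2: 0.03916 + 0.00464j × -0.18263 - 0.07934j = -0.00678 - 0.00395j  (running Σ = 0.02283 - 0.09019j)
  m=3: 0.35249 + 0.06304j × 0.14143 - 0.20032j = 0.06248 - 0.06170j  (running Σ = 0.08531 - 0.15189j)
  m=4: -0.37673 - 0.09059j × -0.28517 - 0.30540j = 0.07977 + 0.14089j  (running Σ = 0.16508 - 0.01100j)
  m=5: 0.17363 + 0.05275j × -0.20835 + 0.12667j = -0.04286 + 0.01100j  (running Σ = 0.12222 + 0.00000j)
Accumulated sum 0.12222 + 0.00000j; after 4π/(2l+1) scaling, 0.13962 + 0.00000j ⇒ P_5 = 0.139623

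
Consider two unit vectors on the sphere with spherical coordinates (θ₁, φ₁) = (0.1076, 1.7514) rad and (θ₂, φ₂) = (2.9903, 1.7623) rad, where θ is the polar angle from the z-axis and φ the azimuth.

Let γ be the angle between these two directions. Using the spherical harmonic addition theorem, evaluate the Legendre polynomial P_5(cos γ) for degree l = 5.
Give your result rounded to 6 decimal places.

-0.555887

Addition theorem: P_5(cos γ) = (4π/11) Σ_m Y*_{lm}(Ω₁) Y_{lm}(Ω₂), m = −5…5:
  [-5]  conj(Y_{5,-5})(Ω₁) = -0.00001 + 0.00000j ; Y_{5,-5}(Ω₂) = -0.00003 - 0.00002j ; Δ = 0.00000 - 0.00000j
  [-4]  conj(Y_{5,-4})(Ω₁) = 0.00015 + 0.00013j ; Y_{5,-4}(Ω₂) = -0.00054 + 0.00052j ; Δ = -0.00000 + 0.00000j
  [-3]  conj(Y_{5,-3})(Ω₁) = 0.00174 - 0.00290j ; Y_{5,-3}(Ω₂) = 0.00502 + 0.00775j ; Δ = 0.00003 - 0.00000j
  [-2]  conj(Y_{5,-2})(Ω₁) = -0.03573 - 0.01350j ; Y_{5,-2}(Ω₂) = 0.06819 - 0.02748j ; Δ = -0.00281 + 0.00006j
  [-1]  conj(Y_{5,-1})(Ω₁) = -0.04745 + 0.25986j ; Y_{5,-1}(Ω₂) = -0.06776 - 0.34949j ; Δ = 0.09403 - 0.00102j
  [+0]  conj(Y_{5,0})(Ω₁) = 0.85607 + 0.00000j ; Y_{5,0}(Ω₂) = -0.78161 + 0.00000j ; Δ = -0.66911 + 0.00000j
  [+1]  conj(Y_{5,1})(Ω₁) = 0.04745 + 0.25986j ; Y_{5,1}(Ω₂) = 0.06776 - 0.34949j ; Δ = 0.09403 + 0.00102j
  [+2]  conj(Y_{5,2})(Ω₁) = -0.03573 + 0.01350j ; Y_{5,2}(Ω₂) = 0.06819 + 0.02748j ; Δ = -0.00281 - 0.00006j
  [+3]  conj(Y_{5,3})(Ω₁) = -0.00174 - 0.00290j ; Y_{5,3}(Ω₂) = -0.00502 + 0.00775j ; Δ = 0.00003 + 0.00000j
  [+4]  conj(Y_{5,4})(Ω₁) = 0.00015 - 0.00013j ; Y_{5,4}(Ω₂) = -0.00054 - 0.00052j ; Δ = -0.00000 - 0.00000j
  [+5]  conj(Y_{5,5})(Ω₁) = 0.00001 + 0.00000j ; Y_{5,5}(Ω₂) = 0.00003 - 0.00002j ; Δ = 0.00000 + 0.00000j
Σ over m = -0.48660 + 0.00000j; ×(4π/11) → -0.55589 + 0.00000j. Real part: -0.555887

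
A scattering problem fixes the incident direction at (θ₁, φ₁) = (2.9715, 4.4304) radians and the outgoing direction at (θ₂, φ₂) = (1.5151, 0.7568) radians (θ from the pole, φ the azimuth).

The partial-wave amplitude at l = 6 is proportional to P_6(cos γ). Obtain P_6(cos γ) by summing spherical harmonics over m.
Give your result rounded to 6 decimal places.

-0.079531

Summing Y*_{l m}(θ₁,φ₁)·Y_{l m}(θ₂,φ₂) over m ∈ [−6, 6]; prefactor 4π/(2·6+1) = 0.966644:
  term(m=-6) = -0.00001 - 0.00000j   from Y*(Ω₁)=0.00000 + 0.00001j, Y(Ω₂)=-0.08172 + 0.47158j
  term(m=-5) = -0.00002 + 0.00001j   from Y*(Ω₁)=0.00023 + 0.00004j, Y(Ω₂)=-0.07401 + 0.05538j
  term(m=-4) = 0.00051 - 0.00082j   from Y*(Ω₁)=0.00122 - 0.00256j, Y(Ω₂)=0.34025 + 0.03909j
  term(m=-3) = 0.00006 - 0.00256j   from Y*(Ω₁)=-0.01791 - 0.01587j, Y(Ω₂)=0.06893 + 0.08190j
  term(m=-2) = 0.02035 + 0.03666j   from Y*(Ω₁)=-0.11556 + 0.07309j, Y(Ω₂)=0.01753 - 0.30618j
  term(m=-1) = 0.04656 + 0.02741j   from Y*(Ω₁)=0.13379 + 0.46182j, Y(Ω₂)=0.08170 - 0.07715j
  term(m=+0) = -0.21721 + 0.00000j   from Y*(Ω₁)=0.73048 + 0.00000j, Y(Ω₂)=-0.29735 + 0.00000j
  term(m=+1) = 0.04656 - 0.02741j   from Y*(Ω₁)=-0.13379 + 0.46182j, Y(Ω₂)=-0.08170 - 0.07715j
  term(m=+2) = 0.02035 - 0.03666j   from Y*(Ω₁)=-0.11556 - 0.07309j, Y(Ω₂)=0.01753 + 0.30618j
  term(m=+3) = 0.00006 + 0.00256j   from Y*(Ω₁)=0.01791 - 0.01587j, Y(Ω₂)=-0.06893 + 0.08190j
  term(m=+4) = 0.00051 + 0.00082j   from Y*(Ω₁)=0.00122 + 0.00256j, Y(Ω₂)=0.34025 - 0.03909j
  term(m=+5) = -0.00002 - 0.00001j   from Y*(Ω₁)=-0.00023 + 0.00004j, Y(Ω₂)=0.07401 + 0.05538j
  term(m=+6) = -0.00001 + 0.00000j   from Y*(Ω₁)=0.00000 - 0.00001j, Y(Ω₂)=-0.08172 - 0.47158j
Accumulated sum -0.08228 + 0.00000j; after 4π/(2l+1) scaling, -0.07953 + 0.00000j ⇒ P_6 = -0.079531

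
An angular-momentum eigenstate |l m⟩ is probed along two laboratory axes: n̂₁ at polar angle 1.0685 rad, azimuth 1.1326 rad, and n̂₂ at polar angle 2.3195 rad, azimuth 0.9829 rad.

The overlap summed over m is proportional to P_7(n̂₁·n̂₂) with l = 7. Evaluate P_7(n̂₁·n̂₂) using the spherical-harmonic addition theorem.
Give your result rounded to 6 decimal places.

-0.212829

Addition theorem: P_7(cos γ) = (4π/15) Σ_m Y*_{lm}(Ω₁) Y_{lm}(Ω₂), m = −7…7:
  m=-7: Y*=(-0.014734, 0.198152)  Y=(0.046821, -0.031834)  product (0.005618, 0.009747)
  m=-6: Y*=(0.355925, 0.200220)  Y=(-0.182375, -0.074069)  product (-0.050082, -0.062878)
  m=-5: Y*=(0.310941, -0.222070)  Y=(0.078066, 0.380978)  product (0.108878, 0.101125)
  m=-4: Y*=(-0.000498, -0.002705)  Y=(0.306148, -0.308983)  product (-0.000988, -0.000674)
  m=-3: Y*=(0.332577, 0.087123)  Y=(-0.133155, -0.026008)  product (-0.042018, -0.020251)
  m=-2: Y*=(0.104193, -0.125117)  Y=(-0.115855, -0.277885)  product (-0.046839, -0.014458)
  m=-1: Y*=(0.119713, 0.255481)  Y=(-0.156858, 0.235341)  product (-0.078903, -0.011901)
  m=+0: Y*=(0.201305, -0.000000)  Y=(-0.225409, 0.000000)  product (-0.045376, 0.000000)
  m=+1: Y*=(-0.119713, 0.255481)  Y=(0.156858, 0.235341)  product (-0.078903, 0.011901)
  m=+2: Y*=(0.104193, 0.125117)  Y=(-0.115855, 0.277885)  product (-0.046839, 0.014458)
  m=+3: Y*=(-0.332577, 0.087123)  Y=(0.133155, -0.026008)  product (-0.042018, 0.020251)
  m=+4: Y*=(-0.000498, 0.002705)  Y=(0.306148, 0.308983)  product (-0.000988, 0.000674)
  m=+5: Y*=(-0.310941, -0.222070)  Y=(-0.078066, 0.380978)  product (0.108878, -0.101125)
  m=+6: Y*=(0.355925, -0.200220)  Y=(-0.182375, 0.074069)  product (-0.050082, 0.062878)
  m=+7: Y*=(0.014734, 0.198152)  Y=(-0.046821, -0.031834)  product (0.005618, -0.009747)
Accumulated sum (-0.254046, -0.000000); after 4π/(2l+1) scaling, (-0.212829, -0.000000) ⇒ P_7 = -0.212829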